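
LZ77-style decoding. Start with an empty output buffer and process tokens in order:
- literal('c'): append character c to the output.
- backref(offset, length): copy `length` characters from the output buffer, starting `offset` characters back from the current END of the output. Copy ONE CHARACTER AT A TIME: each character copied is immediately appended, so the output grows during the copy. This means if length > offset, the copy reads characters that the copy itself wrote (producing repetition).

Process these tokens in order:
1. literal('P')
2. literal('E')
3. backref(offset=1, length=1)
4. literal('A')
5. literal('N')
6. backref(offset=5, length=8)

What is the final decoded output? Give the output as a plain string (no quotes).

Token 1: literal('P'). Output: "P"
Token 2: literal('E'). Output: "PE"
Token 3: backref(off=1, len=1). Copied 'E' from pos 1. Output: "PEE"
Token 4: literal('A'). Output: "PEEA"
Token 5: literal('N'). Output: "PEEAN"
Token 6: backref(off=5, len=8) (overlapping!). Copied 'PEEANPEE' from pos 0. Output: "PEEANPEEANPEE"

Answer: PEEANPEEANPEE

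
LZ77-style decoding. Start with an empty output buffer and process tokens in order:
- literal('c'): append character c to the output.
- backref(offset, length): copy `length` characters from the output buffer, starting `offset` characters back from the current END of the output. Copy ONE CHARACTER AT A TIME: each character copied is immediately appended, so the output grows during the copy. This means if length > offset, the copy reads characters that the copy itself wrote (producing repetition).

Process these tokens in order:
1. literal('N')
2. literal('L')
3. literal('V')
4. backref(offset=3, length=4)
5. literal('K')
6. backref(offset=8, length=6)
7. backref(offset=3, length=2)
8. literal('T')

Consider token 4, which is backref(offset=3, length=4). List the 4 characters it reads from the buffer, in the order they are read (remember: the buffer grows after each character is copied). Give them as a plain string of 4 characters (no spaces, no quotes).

Token 1: literal('N'). Output: "N"
Token 2: literal('L'). Output: "NL"
Token 3: literal('V'). Output: "NLV"
Token 4: backref(off=3, len=4). Buffer before: "NLV" (len 3)
  byte 1: read out[0]='N', append. Buffer now: "NLVN"
  byte 2: read out[1]='L', append. Buffer now: "NLVNL"
  byte 3: read out[2]='V', append. Buffer now: "NLVNLV"
  byte 4: read out[3]='N', append. Buffer now: "NLVNLVN"

Answer: NLVN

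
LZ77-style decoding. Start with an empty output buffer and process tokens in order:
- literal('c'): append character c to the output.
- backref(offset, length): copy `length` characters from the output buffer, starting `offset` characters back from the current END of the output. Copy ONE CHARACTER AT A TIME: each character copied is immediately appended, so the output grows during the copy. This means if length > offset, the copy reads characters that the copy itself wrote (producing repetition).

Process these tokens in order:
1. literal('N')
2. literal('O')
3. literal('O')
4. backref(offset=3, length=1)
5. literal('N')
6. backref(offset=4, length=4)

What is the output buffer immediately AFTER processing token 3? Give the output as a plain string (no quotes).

Token 1: literal('N'). Output: "N"
Token 2: literal('O'). Output: "NO"
Token 3: literal('O'). Output: "NOO"

Answer: NOO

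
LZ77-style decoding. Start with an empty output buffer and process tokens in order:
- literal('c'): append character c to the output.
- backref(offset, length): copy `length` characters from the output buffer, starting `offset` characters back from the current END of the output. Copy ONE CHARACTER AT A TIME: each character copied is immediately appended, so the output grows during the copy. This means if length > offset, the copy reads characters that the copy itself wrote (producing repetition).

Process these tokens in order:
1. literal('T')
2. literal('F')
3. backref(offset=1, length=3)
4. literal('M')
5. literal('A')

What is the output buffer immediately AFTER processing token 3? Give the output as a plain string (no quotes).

Token 1: literal('T'). Output: "T"
Token 2: literal('F'). Output: "TF"
Token 3: backref(off=1, len=3) (overlapping!). Copied 'FFF' from pos 1. Output: "TFFFF"

Answer: TFFFF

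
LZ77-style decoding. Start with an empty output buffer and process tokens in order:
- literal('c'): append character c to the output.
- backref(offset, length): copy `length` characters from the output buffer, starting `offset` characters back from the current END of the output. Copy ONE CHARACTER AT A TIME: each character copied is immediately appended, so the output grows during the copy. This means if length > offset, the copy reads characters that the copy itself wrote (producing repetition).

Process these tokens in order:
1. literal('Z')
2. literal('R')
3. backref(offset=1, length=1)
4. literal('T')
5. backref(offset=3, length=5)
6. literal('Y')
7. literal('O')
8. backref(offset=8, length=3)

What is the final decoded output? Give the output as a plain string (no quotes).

Token 1: literal('Z'). Output: "Z"
Token 2: literal('R'). Output: "ZR"
Token 3: backref(off=1, len=1). Copied 'R' from pos 1. Output: "ZRR"
Token 4: literal('T'). Output: "ZRRT"
Token 5: backref(off=3, len=5) (overlapping!). Copied 'RRTRR' from pos 1. Output: "ZRRTRRTRR"
Token 6: literal('Y'). Output: "ZRRTRRTRRY"
Token 7: literal('O'). Output: "ZRRTRRTRRYO"
Token 8: backref(off=8, len=3). Copied 'TRR' from pos 3. Output: "ZRRTRRTRRYOTRR"

Answer: ZRRTRRTRRYOTRR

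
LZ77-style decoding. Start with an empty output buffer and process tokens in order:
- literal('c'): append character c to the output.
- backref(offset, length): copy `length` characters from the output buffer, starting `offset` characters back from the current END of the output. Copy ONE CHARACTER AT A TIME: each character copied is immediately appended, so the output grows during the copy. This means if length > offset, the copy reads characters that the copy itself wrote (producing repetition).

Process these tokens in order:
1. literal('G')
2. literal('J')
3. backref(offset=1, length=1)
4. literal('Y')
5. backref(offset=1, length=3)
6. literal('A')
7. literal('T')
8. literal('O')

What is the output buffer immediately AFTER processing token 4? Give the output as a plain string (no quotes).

Answer: GJJY

Derivation:
Token 1: literal('G'). Output: "G"
Token 2: literal('J'). Output: "GJ"
Token 3: backref(off=1, len=1). Copied 'J' from pos 1. Output: "GJJ"
Token 4: literal('Y'). Output: "GJJY"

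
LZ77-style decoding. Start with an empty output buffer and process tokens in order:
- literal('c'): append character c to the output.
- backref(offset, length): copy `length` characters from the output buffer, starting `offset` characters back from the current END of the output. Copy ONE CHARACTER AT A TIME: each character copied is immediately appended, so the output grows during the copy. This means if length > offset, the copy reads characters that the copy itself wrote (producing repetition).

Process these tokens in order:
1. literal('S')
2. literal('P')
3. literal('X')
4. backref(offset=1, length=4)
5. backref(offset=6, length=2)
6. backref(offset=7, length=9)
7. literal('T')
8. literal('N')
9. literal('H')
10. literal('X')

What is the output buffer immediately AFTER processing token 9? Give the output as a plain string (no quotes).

Token 1: literal('S'). Output: "S"
Token 2: literal('P'). Output: "SP"
Token 3: literal('X'). Output: "SPX"
Token 4: backref(off=1, len=4) (overlapping!). Copied 'XXXX' from pos 2. Output: "SPXXXXX"
Token 5: backref(off=6, len=2). Copied 'PX' from pos 1. Output: "SPXXXXXPX"
Token 6: backref(off=7, len=9) (overlapping!). Copied 'XXXXXPXXX' from pos 2. Output: "SPXXXXXPXXXXXXPXXX"
Token 7: literal('T'). Output: "SPXXXXXPXXXXXXPXXXT"
Token 8: literal('N'). Output: "SPXXXXXPXXXXXXPXXXTN"
Token 9: literal('H'). Output: "SPXXXXXPXXXXXXPXXXTNH"

Answer: SPXXXXXPXXXXXXPXXXTNH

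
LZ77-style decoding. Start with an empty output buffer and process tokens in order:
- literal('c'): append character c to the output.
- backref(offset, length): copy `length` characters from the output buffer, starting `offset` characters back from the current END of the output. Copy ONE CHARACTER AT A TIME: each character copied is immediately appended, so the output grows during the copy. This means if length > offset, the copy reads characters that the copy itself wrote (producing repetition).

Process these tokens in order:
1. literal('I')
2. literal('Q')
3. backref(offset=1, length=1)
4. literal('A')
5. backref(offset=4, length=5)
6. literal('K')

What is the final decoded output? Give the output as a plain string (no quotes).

Answer: IQQAIQQAIK

Derivation:
Token 1: literal('I'). Output: "I"
Token 2: literal('Q'). Output: "IQ"
Token 3: backref(off=1, len=1). Copied 'Q' from pos 1. Output: "IQQ"
Token 4: literal('A'). Output: "IQQA"
Token 5: backref(off=4, len=5) (overlapping!). Copied 'IQQAI' from pos 0. Output: "IQQAIQQAI"
Token 6: literal('K'). Output: "IQQAIQQAIK"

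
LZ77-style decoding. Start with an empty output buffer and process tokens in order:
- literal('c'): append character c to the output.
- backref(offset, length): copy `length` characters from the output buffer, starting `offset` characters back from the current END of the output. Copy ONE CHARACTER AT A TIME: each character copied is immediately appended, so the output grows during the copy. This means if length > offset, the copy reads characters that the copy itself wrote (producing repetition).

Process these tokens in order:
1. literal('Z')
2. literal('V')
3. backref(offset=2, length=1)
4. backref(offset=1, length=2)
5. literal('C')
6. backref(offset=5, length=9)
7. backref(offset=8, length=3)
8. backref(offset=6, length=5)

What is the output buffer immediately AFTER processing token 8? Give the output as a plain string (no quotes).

Answer: ZVZZZCVZZZCVZZZZZZZZZZZ

Derivation:
Token 1: literal('Z'). Output: "Z"
Token 2: literal('V'). Output: "ZV"
Token 3: backref(off=2, len=1). Copied 'Z' from pos 0. Output: "ZVZ"
Token 4: backref(off=1, len=2) (overlapping!). Copied 'ZZ' from pos 2. Output: "ZVZZZ"
Token 5: literal('C'). Output: "ZVZZZC"
Token 6: backref(off=5, len=9) (overlapping!). Copied 'VZZZCVZZZ' from pos 1. Output: "ZVZZZCVZZZCVZZZ"
Token 7: backref(off=8, len=3). Copied 'ZZZ' from pos 7. Output: "ZVZZZCVZZZCVZZZZZZ"
Token 8: backref(off=6, len=5). Copied 'ZZZZZ' from pos 12. Output: "ZVZZZCVZZZCVZZZZZZZZZZZ"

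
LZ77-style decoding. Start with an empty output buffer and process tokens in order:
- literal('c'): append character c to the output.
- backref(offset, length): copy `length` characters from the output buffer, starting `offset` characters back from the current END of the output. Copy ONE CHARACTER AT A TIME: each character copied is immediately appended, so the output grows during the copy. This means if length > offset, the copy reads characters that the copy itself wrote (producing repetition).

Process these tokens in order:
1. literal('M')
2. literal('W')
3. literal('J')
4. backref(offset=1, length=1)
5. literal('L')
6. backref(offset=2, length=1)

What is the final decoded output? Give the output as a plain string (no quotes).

Answer: MWJJLJ

Derivation:
Token 1: literal('M'). Output: "M"
Token 2: literal('W'). Output: "MW"
Token 3: literal('J'). Output: "MWJ"
Token 4: backref(off=1, len=1). Copied 'J' from pos 2. Output: "MWJJ"
Token 5: literal('L'). Output: "MWJJL"
Token 6: backref(off=2, len=1). Copied 'J' from pos 3. Output: "MWJJLJ"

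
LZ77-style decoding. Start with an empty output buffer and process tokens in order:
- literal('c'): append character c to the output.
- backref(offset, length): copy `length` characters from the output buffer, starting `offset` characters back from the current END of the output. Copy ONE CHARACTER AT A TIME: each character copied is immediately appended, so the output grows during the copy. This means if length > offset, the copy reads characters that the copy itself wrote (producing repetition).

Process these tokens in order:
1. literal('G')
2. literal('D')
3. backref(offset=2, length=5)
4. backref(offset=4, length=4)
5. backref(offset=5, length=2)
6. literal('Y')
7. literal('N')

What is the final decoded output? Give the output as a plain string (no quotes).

Token 1: literal('G'). Output: "G"
Token 2: literal('D'). Output: "GD"
Token 3: backref(off=2, len=5) (overlapping!). Copied 'GDGDG' from pos 0. Output: "GDGDGDG"
Token 4: backref(off=4, len=4). Copied 'DGDG' from pos 3. Output: "GDGDGDGDGDG"
Token 5: backref(off=5, len=2). Copied 'GD' from pos 6. Output: "GDGDGDGDGDGGD"
Token 6: literal('Y'). Output: "GDGDGDGDGDGGDY"
Token 7: literal('N'). Output: "GDGDGDGDGDGGDYN"

Answer: GDGDGDGDGDGGDYN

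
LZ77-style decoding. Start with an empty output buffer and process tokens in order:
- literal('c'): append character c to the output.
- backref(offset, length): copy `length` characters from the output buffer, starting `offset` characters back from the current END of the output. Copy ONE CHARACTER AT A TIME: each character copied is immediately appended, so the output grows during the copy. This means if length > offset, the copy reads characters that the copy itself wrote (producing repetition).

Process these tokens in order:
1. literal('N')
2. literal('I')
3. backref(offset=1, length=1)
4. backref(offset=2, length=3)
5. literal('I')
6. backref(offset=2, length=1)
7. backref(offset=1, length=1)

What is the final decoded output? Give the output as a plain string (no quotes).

Token 1: literal('N'). Output: "N"
Token 2: literal('I'). Output: "NI"
Token 3: backref(off=1, len=1). Copied 'I' from pos 1. Output: "NII"
Token 4: backref(off=2, len=3) (overlapping!). Copied 'III' from pos 1. Output: "NIIIII"
Token 5: literal('I'). Output: "NIIIIII"
Token 6: backref(off=2, len=1). Copied 'I' from pos 5. Output: "NIIIIIII"
Token 7: backref(off=1, len=1). Copied 'I' from pos 7. Output: "NIIIIIIII"

Answer: NIIIIIIII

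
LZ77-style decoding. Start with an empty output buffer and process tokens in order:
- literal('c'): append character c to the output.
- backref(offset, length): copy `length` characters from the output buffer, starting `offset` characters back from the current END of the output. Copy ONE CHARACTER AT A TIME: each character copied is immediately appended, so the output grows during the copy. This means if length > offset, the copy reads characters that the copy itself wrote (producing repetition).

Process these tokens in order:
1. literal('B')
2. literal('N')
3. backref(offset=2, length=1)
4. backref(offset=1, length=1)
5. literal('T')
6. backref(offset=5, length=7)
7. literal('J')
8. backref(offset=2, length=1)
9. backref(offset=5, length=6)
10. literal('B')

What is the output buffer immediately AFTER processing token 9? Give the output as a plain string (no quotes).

Answer: BNBBTBNBBTBNJNTBNJNT

Derivation:
Token 1: literal('B'). Output: "B"
Token 2: literal('N'). Output: "BN"
Token 3: backref(off=2, len=1). Copied 'B' from pos 0. Output: "BNB"
Token 4: backref(off=1, len=1). Copied 'B' from pos 2. Output: "BNBB"
Token 5: literal('T'). Output: "BNBBT"
Token 6: backref(off=5, len=7) (overlapping!). Copied 'BNBBTBN' from pos 0. Output: "BNBBTBNBBTBN"
Token 7: literal('J'). Output: "BNBBTBNBBTBNJ"
Token 8: backref(off=2, len=1). Copied 'N' from pos 11. Output: "BNBBTBNBBTBNJN"
Token 9: backref(off=5, len=6) (overlapping!). Copied 'TBNJNT' from pos 9. Output: "BNBBTBNBBTBNJNTBNJNT"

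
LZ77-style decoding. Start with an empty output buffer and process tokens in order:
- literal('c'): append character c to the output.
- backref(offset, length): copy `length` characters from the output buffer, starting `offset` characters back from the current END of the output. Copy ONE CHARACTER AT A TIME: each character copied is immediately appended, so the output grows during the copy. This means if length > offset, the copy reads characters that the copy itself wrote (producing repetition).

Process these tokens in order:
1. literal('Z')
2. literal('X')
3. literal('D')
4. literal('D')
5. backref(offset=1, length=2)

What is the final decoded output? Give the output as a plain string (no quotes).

Token 1: literal('Z'). Output: "Z"
Token 2: literal('X'). Output: "ZX"
Token 3: literal('D'). Output: "ZXD"
Token 4: literal('D'). Output: "ZXDD"
Token 5: backref(off=1, len=2) (overlapping!). Copied 'DD' from pos 3. Output: "ZXDDDD"

Answer: ZXDDDD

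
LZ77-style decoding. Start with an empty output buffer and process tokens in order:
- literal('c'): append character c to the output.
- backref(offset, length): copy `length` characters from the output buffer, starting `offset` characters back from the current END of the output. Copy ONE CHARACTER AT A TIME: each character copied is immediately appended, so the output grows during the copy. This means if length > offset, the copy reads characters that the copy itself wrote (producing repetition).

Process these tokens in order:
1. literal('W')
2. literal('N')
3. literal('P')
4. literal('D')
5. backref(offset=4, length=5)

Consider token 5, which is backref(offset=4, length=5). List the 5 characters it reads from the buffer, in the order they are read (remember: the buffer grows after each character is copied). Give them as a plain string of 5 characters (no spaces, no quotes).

Answer: WNPDW

Derivation:
Token 1: literal('W'). Output: "W"
Token 2: literal('N'). Output: "WN"
Token 3: literal('P'). Output: "WNP"
Token 4: literal('D'). Output: "WNPD"
Token 5: backref(off=4, len=5). Buffer before: "WNPD" (len 4)
  byte 1: read out[0]='W', append. Buffer now: "WNPDW"
  byte 2: read out[1]='N', append. Buffer now: "WNPDWN"
  byte 3: read out[2]='P', append. Buffer now: "WNPDWNP"
  byte 4: read out[3]='D', append. Buffer now: "WNPDWNPD"
  byte 5: read out[4]='W', append. Buffer now: "WNPDWNPDW"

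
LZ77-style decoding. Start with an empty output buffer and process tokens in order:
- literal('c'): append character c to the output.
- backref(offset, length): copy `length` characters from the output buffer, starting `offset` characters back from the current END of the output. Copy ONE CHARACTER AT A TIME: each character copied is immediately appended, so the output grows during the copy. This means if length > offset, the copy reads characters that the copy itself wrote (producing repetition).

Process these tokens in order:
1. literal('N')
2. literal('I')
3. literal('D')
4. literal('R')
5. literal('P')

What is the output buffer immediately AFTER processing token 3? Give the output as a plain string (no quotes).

Answer: NID

Derivation:
Token 1: literal('N'). Output: "N"
Token 2: literal('I'). Output: "NI"
Token 3: literal('D'). Output: "NID"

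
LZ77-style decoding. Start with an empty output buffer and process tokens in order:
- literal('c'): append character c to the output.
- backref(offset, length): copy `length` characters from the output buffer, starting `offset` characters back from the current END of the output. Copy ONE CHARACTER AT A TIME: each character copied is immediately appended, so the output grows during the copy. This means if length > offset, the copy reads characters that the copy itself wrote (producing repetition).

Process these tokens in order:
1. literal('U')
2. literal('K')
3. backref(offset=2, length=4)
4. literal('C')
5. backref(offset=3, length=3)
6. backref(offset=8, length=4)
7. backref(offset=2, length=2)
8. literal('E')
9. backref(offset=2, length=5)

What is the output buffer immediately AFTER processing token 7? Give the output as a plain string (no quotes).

Answer: UKUKUKCUKCUKUKUK

Derivation:
Token 1: literal('U'). Output: "U"
Token 2: literal('K'). Output: "UK"
Token 3: backref(off=2, len=4) (overlapping!). Copied 'UKUK' from pos 0. Output: "UKUKUK"
Token 4: literal('C'). Output: "UKUKUKC"
Token 5: backref(off=3, len=3). Copied 'UKC' from pos 4. Output: "UKUKUKCUKC"
Token 6: backref(off=8, len=4). Copied 'UKUK' from pos 2. Output: "UKUKUKCUKCUKUK"
Token 7: backref(off=2, len=2). Copied 'UK' from pos 12. Output: "UKUKUKCUKCUKUKUK"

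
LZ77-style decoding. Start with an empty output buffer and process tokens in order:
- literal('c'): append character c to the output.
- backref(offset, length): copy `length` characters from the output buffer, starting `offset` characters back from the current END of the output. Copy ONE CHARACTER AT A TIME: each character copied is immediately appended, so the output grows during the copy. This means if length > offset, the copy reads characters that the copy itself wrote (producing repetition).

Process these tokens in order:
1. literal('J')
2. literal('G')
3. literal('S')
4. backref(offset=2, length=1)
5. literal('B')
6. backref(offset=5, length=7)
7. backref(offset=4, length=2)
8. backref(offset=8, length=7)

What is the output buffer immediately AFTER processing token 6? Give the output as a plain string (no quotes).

Token 1: literal('J'). Output: "J"
Token 2: literal('G'). Output: "JG"
Token 3: literal('S'). Output: "JGS"
Token 4: backref(off=2, len=1). Copied 'G' from pos 1. Output: "JGSG"
Token 5: literal('B'). Output: "JGSGB"
Token 6: backref(off=5, len=7) (overlapping!). Copied 'JGSGBJG' from pos 0. Output: "JGSGBJGSGBJG"

Answer: JGSGBJGSGBJG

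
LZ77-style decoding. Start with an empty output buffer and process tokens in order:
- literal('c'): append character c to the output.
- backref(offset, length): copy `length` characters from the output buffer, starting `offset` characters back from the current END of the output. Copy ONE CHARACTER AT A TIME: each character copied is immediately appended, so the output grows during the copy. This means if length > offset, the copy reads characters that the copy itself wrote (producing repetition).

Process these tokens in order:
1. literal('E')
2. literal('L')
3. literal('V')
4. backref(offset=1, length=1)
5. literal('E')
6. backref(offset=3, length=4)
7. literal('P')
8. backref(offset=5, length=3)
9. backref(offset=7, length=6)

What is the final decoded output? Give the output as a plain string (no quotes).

Token 1: literal('E'). Output: "E"
Token 2: literal('L'). Output: "EL"
Token 3: literal('V'). Output: "ELV"
Token 4: backref(off=1, len=1). Copied 'V' from pos 2. Output: "ELVV"
Token 5: literal('E'). Output: "ELVVE"
Token 6: backref(off=3, len=4) (overlapping!). Copied 'VVEV' from pos 2. Output: "ELVVEVVEV"
Token 7: literal('P'). Output: "ELVVEVVEVP"
Token 8: backref(off=5, len=3). Copied 'VVE' from pos 5. Output: "ELVVEVVEVPVVE"
Token 9: backref(off=7, len=6). Copied 'VEVPVV' from pos 6. Output: "ELVVEVVEVPVVEVEVPVV"

Answer: ELVVEVVEVPVVEVEVPVV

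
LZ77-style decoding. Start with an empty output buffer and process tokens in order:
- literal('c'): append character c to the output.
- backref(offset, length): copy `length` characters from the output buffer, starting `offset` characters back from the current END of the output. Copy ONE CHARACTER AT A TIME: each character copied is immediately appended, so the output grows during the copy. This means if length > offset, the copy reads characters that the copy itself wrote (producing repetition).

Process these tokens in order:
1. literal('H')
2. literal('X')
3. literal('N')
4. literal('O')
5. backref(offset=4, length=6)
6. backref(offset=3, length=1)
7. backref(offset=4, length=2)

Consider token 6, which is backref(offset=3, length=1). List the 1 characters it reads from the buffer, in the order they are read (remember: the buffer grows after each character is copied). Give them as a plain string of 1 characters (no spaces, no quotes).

Answer: O

Derivation:
Token 1: literal('H'). Output: "H"
Token 2: literal('X'). Output: "HX"
Token 3: literal('N'). Output: "HXN"
Token 4: literal('O'). Output: "HXNO"
Token 5: backref(off=4, len=6) (overlapping!). Copied 'HXNOHX' from pos 0. Output: "HXNOHXNOHX"
Token 6: backref(off=3, len=1). Buffer before: "HXNOHXNOHX" (len 10)
  byte 1: read out[7]='O', append. Buffer now: "HXNOHXNOHXO"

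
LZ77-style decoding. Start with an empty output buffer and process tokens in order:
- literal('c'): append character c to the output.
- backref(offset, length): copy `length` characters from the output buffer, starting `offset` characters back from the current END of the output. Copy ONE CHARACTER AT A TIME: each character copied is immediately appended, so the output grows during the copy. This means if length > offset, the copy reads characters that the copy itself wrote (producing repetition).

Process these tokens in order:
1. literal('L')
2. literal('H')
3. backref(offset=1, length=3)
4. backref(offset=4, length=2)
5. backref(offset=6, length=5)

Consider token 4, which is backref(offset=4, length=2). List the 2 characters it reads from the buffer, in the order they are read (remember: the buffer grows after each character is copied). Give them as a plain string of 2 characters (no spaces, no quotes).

Answer: HH

Derivation:
Token 1: literal('L'). Output: "L"
Token 2: literal('H'). Output: "LH"
Token 3: backref(off=1, len=3) (overlapping!). Copied 'HHH' from pos 1. Output: "LHHHH"
Token 4: backref(off=4, len=2). Buffer before: "LHHHH" (len 5)
  byte 1: read out[1]='H', append. Buffer now: "LHHHHH"
  byte 2: read out[2]='H', append. Buffer now: "LHHHHHH"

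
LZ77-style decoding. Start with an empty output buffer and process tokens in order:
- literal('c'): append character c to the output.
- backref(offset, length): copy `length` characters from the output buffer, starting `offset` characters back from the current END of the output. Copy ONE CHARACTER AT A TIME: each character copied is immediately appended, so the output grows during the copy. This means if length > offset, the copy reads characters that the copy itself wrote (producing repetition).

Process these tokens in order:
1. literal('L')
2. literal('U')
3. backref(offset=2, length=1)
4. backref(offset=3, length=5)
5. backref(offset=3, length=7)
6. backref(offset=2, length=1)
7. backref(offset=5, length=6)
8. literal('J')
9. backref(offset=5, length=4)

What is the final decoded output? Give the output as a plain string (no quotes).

Answer: LULLULLULLULLULULLULULJULUL

Derivation:
Token 1: literal('L'). Output: "L"
Token 2: literal('U'). Output: "LU"
Token 3: backref(off=2, len=1). Copied 'L' from pos 0. Output: "LUL"
Token 4: backref(off=3, len=5) (overlapping!). Copied 'LULLU' from pos 0. Output: "LULLULLU"
Token 5: backref(off=3, len=7) (overlapping!). Copied 'LLULLUL' from pos 5. Output: "LULLULLULLULLUL"
Token 6: backref(off=2, len=1). Copied 'U' from pos 13. Output: "LULLULLULLULLULU"
Token 7: backref(off=5, len=6) (overlapping!). Copied 'LLULUL' from pos 11. Output: "LULLULLULLULLULULLULUL"
Token 8: literal('J'). Output: "LULLULLULLULLULULLULULJ"
Token 9: backref(off=5, len=4). Copied 'ULUL' from pos 18. Output: "LULLULLULLULLULULLULULJULUL"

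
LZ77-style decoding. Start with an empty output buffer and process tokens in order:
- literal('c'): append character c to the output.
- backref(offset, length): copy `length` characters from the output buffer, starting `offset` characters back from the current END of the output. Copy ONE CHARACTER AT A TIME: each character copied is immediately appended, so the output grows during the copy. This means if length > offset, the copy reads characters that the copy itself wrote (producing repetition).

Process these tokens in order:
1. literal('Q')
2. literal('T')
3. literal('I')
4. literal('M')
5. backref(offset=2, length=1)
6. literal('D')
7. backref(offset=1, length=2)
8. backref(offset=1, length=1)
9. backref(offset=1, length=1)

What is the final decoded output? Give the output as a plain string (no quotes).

Answer: QTIMIDDDDD

Derivation:
Token 1: literal('Q'). Output: "Q"
Token 2: literal('T'). Output: "QT"
Token 3: literal('I'). Output: "QTI"
Token 4: literal('M'). Output: "QTIM"
Token 5: backref(off=2, len=1). Copied 'I' from pos 2. Output: "QTIMI"
Token 6: literal('D'). Output: "QTIMID"
Token 7: backref(off=1, len=2) (overlapping!). Copied 'DD' from pos 5. Output: "QTIMIDDD"
Token 8: backref(off=1, len=1). Copied 'D' from pos 7. Output: "QTIMIDDDD"
Token 9: backref(off=1, len=1). Copied 'D' from pos 8. Output: "QTIMIDDDDD"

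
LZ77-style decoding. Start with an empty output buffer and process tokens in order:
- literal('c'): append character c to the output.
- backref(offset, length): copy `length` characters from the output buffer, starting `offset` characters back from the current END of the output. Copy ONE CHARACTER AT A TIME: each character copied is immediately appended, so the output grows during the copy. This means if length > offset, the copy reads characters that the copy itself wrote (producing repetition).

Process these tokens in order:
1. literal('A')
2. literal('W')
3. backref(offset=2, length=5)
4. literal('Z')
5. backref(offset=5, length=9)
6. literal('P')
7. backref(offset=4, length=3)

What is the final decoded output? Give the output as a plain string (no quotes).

Token 1: literal('A'). Output: "A"
Token 2: literal('W'). Output: "AW"
Token 3: backref(off=2, len=5) (overlapping!). Copied 'AWAWA' from pos 0. Output: "AWAWAWA"
Token 4: literal('Z'). Output: "AWAWAWAZ"
Token 5: backref(off=5, len=9) (overlapping!). Copied 'WAWAZWAWA' from pos 3. Output: "AWAWAWAZWAWAZWAWA"
Token 6: literal('P'). Output: "AWAWAWAZWAWAZWAWAP"
Token 7: backref(off=4, len=3). Copied 'AWA' from pos 14. Output: "AWAWAWAZWAWAZWAWAPAWA"

Answer: AWAWAWAZWAWAZWAWAPAWA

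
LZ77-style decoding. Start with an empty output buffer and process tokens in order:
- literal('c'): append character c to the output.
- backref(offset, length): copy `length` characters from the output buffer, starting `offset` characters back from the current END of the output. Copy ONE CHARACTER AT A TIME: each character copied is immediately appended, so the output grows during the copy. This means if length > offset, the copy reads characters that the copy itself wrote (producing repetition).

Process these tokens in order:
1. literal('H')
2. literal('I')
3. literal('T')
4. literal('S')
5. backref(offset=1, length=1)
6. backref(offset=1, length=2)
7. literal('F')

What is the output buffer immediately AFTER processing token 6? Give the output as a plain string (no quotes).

Token 1: literal('H'). Output: "H"
Token 2: literal('I'). Output: "HI"
Token 3: literal('T'). Output: "HIT"
Token 4: literal('S'). Output: "HITS"
Token 5: backref(off=1, len=1). Copied 'S' from pos 3. Output: "HITSS"
Token 6: backref(off=1, len=2) (overlapping!). Copied 'SS' from pos 4. Output: "HITSSSS"

Answer: HITSSSS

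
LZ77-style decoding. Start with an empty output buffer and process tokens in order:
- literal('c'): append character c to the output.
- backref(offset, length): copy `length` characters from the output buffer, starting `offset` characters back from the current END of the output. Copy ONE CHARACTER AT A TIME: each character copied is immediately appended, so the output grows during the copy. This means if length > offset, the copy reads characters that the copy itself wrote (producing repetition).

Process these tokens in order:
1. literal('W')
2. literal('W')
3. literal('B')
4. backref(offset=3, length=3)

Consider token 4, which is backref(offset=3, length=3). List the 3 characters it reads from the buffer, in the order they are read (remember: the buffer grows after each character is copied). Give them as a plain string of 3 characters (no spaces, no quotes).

Token 1: literal('W'). Output: "W"
Token 2: literal('W'). Output: "WW"
Token 3: literal('B'). Output: "WWB"
Token 4: backref(off=3, len=3). Buffer before: "WWB" (len 3)
  byte 1: read out[0]='W', append. Buffer now: "WWBW"
  byte 2: read out[1]='W', append. Buffer now: "WWBWW"
  byte 3: read out[2]='B', append. Buffer now: "WWBWWB"

Answer: WWB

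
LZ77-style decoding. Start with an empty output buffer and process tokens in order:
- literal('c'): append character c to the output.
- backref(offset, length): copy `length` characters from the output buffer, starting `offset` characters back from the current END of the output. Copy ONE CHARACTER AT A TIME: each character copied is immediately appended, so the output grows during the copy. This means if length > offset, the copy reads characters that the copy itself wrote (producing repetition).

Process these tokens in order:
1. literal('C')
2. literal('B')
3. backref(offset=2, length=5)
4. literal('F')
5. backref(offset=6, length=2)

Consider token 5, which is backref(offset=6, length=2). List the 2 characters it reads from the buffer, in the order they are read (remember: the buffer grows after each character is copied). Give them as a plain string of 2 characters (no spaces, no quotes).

Token 1: literal('C'). Output: "C"
Token 2: literal('B'). Output: "CB"
Token 3: backref(off=2, len=5) (overlapping!). Copied 'CBCBC' from pos 0. Output: "CBCBCBC"
Token 4: literal('F'). Output: "CBCBCBCF"
Token 5: backref(off=6, len=2). Buffer before: "CBCBCBCF" (len 8)
  byte 1: read out[2]='C', append. Buffer now: "CBCBCBCFC"
  byte 2: read out[3]='B', append. Buffer now: "CBCBCBCFCB"

Answer: CB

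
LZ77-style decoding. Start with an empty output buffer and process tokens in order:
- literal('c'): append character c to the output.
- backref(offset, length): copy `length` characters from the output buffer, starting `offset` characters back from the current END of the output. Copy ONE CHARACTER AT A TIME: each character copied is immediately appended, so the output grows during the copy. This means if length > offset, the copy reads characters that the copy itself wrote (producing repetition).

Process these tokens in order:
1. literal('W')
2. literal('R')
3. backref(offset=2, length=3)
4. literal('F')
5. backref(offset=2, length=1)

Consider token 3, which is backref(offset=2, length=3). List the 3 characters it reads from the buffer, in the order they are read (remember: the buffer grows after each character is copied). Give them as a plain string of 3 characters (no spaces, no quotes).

Token 1: literal('W'). Output: "W"
Token 2: literal('R'). Output: "WR"
Token 3: backref(off=2, len=3). Buffer before: "WR" (len 2)
  byte 1: read out[0]='W', append. Buffer now: "WRW"
  byte 2: read out[1]='R', append. Buffer now: "WRWR"
  byte 3: read out[2]='W', append. Buffer now: "WRWRW"

Answer: WRW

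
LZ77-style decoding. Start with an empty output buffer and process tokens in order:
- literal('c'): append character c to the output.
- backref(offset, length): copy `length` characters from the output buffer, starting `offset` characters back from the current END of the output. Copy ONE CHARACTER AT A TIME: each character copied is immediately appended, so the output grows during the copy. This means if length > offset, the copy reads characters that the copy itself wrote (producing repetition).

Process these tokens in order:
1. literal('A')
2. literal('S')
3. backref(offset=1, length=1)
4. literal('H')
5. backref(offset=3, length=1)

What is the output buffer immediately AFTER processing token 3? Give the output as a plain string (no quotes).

Answer: ASS

Derivation:
Token 1: literal('A'). Output: "A"
Token 2: literal('S'). Output: "AS"
Token 3: backref(off=1, len=1). Copied 'S' from pos 1. Output: "ASS"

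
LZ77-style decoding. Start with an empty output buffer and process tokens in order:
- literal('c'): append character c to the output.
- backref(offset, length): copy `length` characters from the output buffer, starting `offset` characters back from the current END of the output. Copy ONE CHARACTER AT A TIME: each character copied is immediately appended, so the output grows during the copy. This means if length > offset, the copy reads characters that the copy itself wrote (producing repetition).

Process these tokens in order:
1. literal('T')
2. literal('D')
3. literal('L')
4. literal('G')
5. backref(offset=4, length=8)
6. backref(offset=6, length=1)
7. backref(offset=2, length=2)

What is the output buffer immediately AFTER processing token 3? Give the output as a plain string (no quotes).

Answer: TDL

Derivation:
Token 1: literal('T'). Output: "T"
Token 2: literal('D'). Output: "TD"
Token 3: literal('L'). Output: "TDL"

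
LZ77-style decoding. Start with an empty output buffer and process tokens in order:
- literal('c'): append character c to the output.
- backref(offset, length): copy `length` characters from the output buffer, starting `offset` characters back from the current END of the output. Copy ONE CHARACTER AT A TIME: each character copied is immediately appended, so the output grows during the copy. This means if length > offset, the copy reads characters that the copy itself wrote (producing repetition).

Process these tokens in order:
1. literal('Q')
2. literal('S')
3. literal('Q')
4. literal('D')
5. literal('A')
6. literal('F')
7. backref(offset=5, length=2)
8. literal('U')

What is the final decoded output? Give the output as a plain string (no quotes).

Answer: QSQDAFSQU

Derivation:
Token 1: literal('Q'). Output: "Q"
Token 2: literal('S'). Output: "QS"
Token 3: literal('Q'). Output: "QSQ"
Token 4: literal('D'). Output: "QSQD"
Token 5: literal('A'). Output: "QSQDA"
Token 6: literal('F'). Output: "QSQDAF"
Token 7: backref(off=5, len=2). Copied 'SQ' from pos 1. Output: "QSQDAFSQ"
Token 8: literal('U'). Output: "QSQDAFSQU"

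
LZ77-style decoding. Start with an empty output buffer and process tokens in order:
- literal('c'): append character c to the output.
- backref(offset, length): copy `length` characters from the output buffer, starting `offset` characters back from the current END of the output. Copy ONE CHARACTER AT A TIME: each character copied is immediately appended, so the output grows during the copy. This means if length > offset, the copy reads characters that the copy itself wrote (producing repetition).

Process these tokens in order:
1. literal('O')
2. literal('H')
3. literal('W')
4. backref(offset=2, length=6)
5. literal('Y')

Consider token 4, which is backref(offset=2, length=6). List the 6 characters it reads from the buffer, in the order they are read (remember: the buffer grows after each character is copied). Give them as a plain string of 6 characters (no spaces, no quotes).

Token 1: literal('O'). Output: "O"
Token 2: literal('H'). Output: "OH"
Token 3: literal('W'). Output: "OHW"
Token 4: backref(off=2, len=6). Buffer before: "OHW" (len 3)
  byte 1: read out[1]='H', append. Buffer now: "OHWH"
  byte 2: read out[2]='W', append. Buffer now: "OHWHW"
  byte 3: read out[3]='H', append. Buffer now: "OHWHWH"
  byte 4: read out[4]='W', append. Buffer now: "OHWHWHW"
  byte 5: read out[5]='H', append. Buffer now: "OHWHWHWH"
  byte 6: read out[6]='W', append. Buffer now: "OHWHWHWHW"

Answer: HWHWHW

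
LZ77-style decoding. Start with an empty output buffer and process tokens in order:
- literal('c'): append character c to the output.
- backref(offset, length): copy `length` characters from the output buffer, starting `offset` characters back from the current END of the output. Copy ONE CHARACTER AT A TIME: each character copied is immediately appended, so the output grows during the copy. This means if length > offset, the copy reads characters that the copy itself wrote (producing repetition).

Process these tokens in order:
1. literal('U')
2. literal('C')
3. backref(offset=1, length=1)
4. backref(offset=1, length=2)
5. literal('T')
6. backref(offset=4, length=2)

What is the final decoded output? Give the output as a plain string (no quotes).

Token 1: literal('U'). Output: "U"
Token 2: literal('C'). Output: "UC"
Token 3: backref(off=1, len=1). Copied 'C' from pos 1. Output: "UCC"
Token 4: backref(off=1, len=2) (overlapping!). Copied 'CC' from pos 2. Output: "UCCCC"
Token 5: literal('T'). Output: "UCCCCT"
Token 6: backref(off=4, len=2). Copied 'CC' from pos 2. Output: "UCCCCTCC"

Answer: UCCCCTCC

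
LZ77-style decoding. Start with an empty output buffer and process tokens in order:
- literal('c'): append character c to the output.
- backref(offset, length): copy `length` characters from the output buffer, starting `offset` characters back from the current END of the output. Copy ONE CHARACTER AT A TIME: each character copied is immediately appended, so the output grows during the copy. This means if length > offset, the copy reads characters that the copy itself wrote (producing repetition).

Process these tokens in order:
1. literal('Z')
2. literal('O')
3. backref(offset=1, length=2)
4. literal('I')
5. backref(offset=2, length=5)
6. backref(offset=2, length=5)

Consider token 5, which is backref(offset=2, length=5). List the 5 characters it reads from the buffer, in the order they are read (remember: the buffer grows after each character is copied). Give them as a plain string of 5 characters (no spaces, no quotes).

Token 1: literal('Z'). Output: "Z"
Token 2: literal('O'). Output: "ZO"
Token 3: backref(off=1, len=2) (overlapping!). Copied 'OO' from pos 1. Output: "ZOOO"
Token 4: literal('I'). Output: "ZOOOI"
Token 5: backref(off=2, len=5). Buffer before: "ZOOOI" (len 5)
  byte 1: read out[3]='O', append. Buffer now: "ZOOOIO"
  byte 2: read out[4]='I', append. Buffer now: "ZOOOIOI"
  byte 3: read out[5]='O', append. Buffer now: "ZOOOIOIO"
  byte 4: read out[6]='I', append. Buffer now: "ZOOOIOIOI"
  byte 5: read out[7]='O', append. Buffer now: "ZOOOIOIOIO"

Answer: OIOIO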